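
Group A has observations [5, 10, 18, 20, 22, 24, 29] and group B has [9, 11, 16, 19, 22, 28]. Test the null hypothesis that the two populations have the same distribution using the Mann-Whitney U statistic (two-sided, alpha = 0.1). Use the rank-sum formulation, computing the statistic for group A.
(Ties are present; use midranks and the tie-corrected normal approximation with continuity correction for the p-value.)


Step 1: Combine and sort all 13 observations; assign midranks.
sorted (value, group): (5,X), (9,Y), (10,X), (11,Y), (16,Y), (18,X), (19,Y), (20,X), (22,X), (22,Y), (24,X), (28,Y), (29,X)
ranks: 5->1, 9->2, 10->3, 11->4, 16->5, 18->6, 19->7, 20->8, 22->9.5, 22->9.5, 24->11, 28->12, 29->13
Step 2: Rank sum for X: R1 = 1 + 3 + 6 + 8 + 9.5 + 11 + 13 = 51.5.
Step 3: U_X = R1 - n1(n1+1)/2 = 51.5 - 7*8/2 = 51.5 - 28 = 23.5.
       U_Y = n1*n2 - U_X = 42 - 23.5 = 18.5.
Step 4: Ties are present, so use the tie-corrected normal approximation (with continuity correction) for the p-value.
Step 5: p-value = 0.774796; compare to alpha = 0.1. fail to reject H0.

U_X = 23.5, p = 0.774796, fail to reject H0 at alpha = 0.1.


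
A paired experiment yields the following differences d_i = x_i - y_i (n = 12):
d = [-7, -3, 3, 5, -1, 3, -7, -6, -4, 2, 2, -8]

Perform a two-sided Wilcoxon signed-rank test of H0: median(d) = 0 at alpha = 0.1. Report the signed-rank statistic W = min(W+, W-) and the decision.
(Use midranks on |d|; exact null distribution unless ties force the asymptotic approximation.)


Step 1: Drop any zero differences (none here) and take |d_i|.
|d| = [7, 3, 3, 5, 1, 3, 7, 6, 4, 2, 2, 8]
Step 2: Midrank |d_i| (ties get averaged ranks).
ranks: |7|->10.5, |3|->5, |3|->5, |5|->8, |1|->1, |3|->5, |7|->10.5, |6|->9, |4|->7, |2|->2.5, |2|->2.5, |8|->12
Step 3: Attach original signs; sum ranks with positive sign and with negative sign.
W+ = 5 + 8 + 5 + 2.5 + 2.5 = 23
W- = 10.5 + 5 + 1 + 10.5 + 9 + 7 + 12 = 55
(Check: W+ + W- = 78 should equal n(n+1)/2 = 78.)
Step 4: Test statistic W = min(W+, W-) = 23.
Step 5: Ties in |d|, so use the tie-corrected normal approximation.
        E[W] = n(n+1)/4 = 12*13/4 = 39.
        Tie groups: |d|=2 (t=2), |d|=3 (t=3), |d|=7 (t=2); sum(t^3 - t) = 36.
        Var[W] = n(n+1)(2n+1)/24 - sum(t^3-t)/48 = 3900/24 - 36/48 = 161.75.
        z = (W - E[W]) / sqrt(Var[W]) = (23 - 39) / 12.7181 = -1.2580.
        Two-sided p = 2*Phi(z) = 0.208374.
Step 6: alpha = 0.1. fail to reject H0.

W+ = 23, W- = 55, W = min = 23, p = 0.208374, fail to reject H0.


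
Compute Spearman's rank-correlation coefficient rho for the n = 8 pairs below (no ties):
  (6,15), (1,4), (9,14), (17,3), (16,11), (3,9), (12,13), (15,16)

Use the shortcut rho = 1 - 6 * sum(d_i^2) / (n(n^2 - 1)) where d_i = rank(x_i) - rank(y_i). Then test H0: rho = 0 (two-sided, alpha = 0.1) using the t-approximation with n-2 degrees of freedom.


Step 1: Rank x and y separately (midranks; no ties here).
rank(x): 6->3, 1->1, 9->4, 17->8, 16->7, 3->2, 12->5, 15->6
rank(y): 15->7, 4->2, 14->6, 3->1, 11->4, 9->3, 13->5, 16->8
Step 2: d_i = R_x(i) - R_y(i); compute d_i^2.
  (3-7)^2=16, (1-2)^2=1, (4-6)^2=4, (8-1)^2=49, (7-4)^2=9, (2-3)^2=1, (5-5)^2=0, (6-8)^2=4
sum(d^2) = 84.
Step 3: rho = 1 - 6*84 / (8*(8^2 - 1)) = 1 - 504/504 = 0.000000.
Step 4: Under H0, t = rho * sqrt((n-2)/(1-rho^2)) = 0.0000 ~ t(6).
Step 5: Two-sided p-value from the t-distribution with 6 df = 1.000000.
Step 6: alpha = 0.1. fail to reject H0.

rho = 0.0000, p = 1.000000, fail to reject H0 at alpha = 0.1.


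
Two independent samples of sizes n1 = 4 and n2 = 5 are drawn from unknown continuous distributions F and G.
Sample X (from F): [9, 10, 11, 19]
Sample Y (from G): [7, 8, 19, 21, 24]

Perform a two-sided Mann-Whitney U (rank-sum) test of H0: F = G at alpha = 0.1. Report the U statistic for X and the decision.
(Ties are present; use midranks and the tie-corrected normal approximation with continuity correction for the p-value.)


Step 1: Combine and sort all 9 observations; assign midranks.
sorted (value, group): (7,Y), (8,Y), (9,X), (10,X), (11,X), (19,X), (19,Y), (21,Y), (24,Y)
ranks: 7->1, 8->2, 9->3, 10->4, 11->5, 19->6.5, 19->6.5, 21->8, 24->9
Step 2: Rank sum for X: R1 = 3 + 4 + 5 + 6.5 = 18.5.
Step 3: U_X = R1 - n1(n1+1)/2 = 18.5 - 4*5/2 = 18.5 - 10 = 8.5.
       U_Y = n1*n2 - U_X = 20 - 8.5 = 11.5.
Step 4: Ties are present, so use the tie-corrected normal approximation (with continuity correction) for the p-value.
Step 5: p-value = 0.805701; compare to alpha = 0.1. fail to reject H0.

U_X = 8.5, p = 0.805701, fail to reject H0 at alpha = 0.1.


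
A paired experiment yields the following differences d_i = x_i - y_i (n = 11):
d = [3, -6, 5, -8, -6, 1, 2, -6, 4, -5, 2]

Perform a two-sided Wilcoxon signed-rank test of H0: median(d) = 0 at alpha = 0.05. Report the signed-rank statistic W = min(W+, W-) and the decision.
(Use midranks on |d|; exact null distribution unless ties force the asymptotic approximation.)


Step 1: Drop any zero differences (none here) and take |d_i|.
|d| = [3, 6, 5, 8, 6, 1, 2, 6, 4, 5, 2]
Step 2: Midrank |d_i| (ties get averaged ranks).
ranks: |3|->4, |6|->9, |5|->6.5, |8|->11, |6|->9, |1|->1, |2|->2.5, |6|->9, |4|->5, |5|->6.5, |2|->2.5
Step 3: Attach original signs; sum ranks with positive sign and with negative sign.
W+ = 4 + 6.5 + 1 + 2.5 + 5 + 2.5 = 21.5
W- = 9 + 11 + 9 + 9 + 6.5 = 44.5
(Check: W+ + W- = 66 should equal n(n+1)/2 = 66.)
Step 4: Test statistic W = min(W+, W-) = 21.5.
Step 5: Ties in |d|, so use the tie-corrected normal approximation.
        E[W] = n(n+1)/4 = 11*12/4 = 33.
        Tie groups: |d|=2 (t=2), |d|=5 (t=2), |d|=6 (t=3); sum(t^3 - t) = 36.
        Var[W] = n(n+1)(2n+1)/24 - sum(t^3-t)/48 = 3036/24 - 36/48 = 125.75.
        z = (W - E[W]) / sqrt(Var[W]) = (21.5 - 33) / 11.2138 = -1.0255.
        Two-sided p = 2*Phi(z) = 0.305118.
Step 6: alpha = 0.05. fail to reject H0.

W+ = 21.5, W- = 44.5, W = min = 21.5, p = 0.305118, fail to reject H0.


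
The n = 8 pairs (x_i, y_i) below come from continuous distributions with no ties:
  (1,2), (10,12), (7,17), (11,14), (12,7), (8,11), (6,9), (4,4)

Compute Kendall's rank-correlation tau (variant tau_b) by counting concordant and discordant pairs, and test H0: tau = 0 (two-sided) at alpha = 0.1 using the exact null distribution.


Step 1: Enumerate the 28 unordered pairs (i,j) with i<j and classify each by sign(x_j-x_i) * sign(y_j-y_i).
  (1,2):dx=+9,dy=+10->C; (1,3):dx=+6,dy=+15->C; (1,4):dx=+10,dy=+12->C; (1,5):dx=+11,dy=+5->C
  (1,6):dx=+7,dy=+9->C; (1,7):dx=+5,dy=+7->C; (1,8):dx=+3,dy=+2->C; (2,3):dx=-3,dy=+5->D
  (2,4):dx=+1,dy=+2->C; (2,5):dx=+2,dy=-5->D; (2,6):dx=-2,dy=-1->C; (2,7):dx=-4,dy=-3->C
  (2,8):dx=-6,dy=-8->C; (3,4):dx=+4,dy=-3->D; (3,5):dx=+5,dy=-10->D; (3,6):dx=+1,dy=-6->D
  (3,7):dx=-1,dy=-8->C; (3,8):dx=-3,dy=-13->C; (4,5):dx=+1,dy=-7->D; (4,6):dx=-3,dy=-3->C
  (4,7):dx=-5,dy=-5->C; (4,8):dx=-7,dy=-10->C; (5,6):dx=-4,dy=+4->D; (5,7):dx=-6,dy=+2->D
  (5,8):dx=-8,dy=-3->C; (6,7):dx=-2,dy=-2->C; (6,8):dx=-4,dy=-7->C; (7,8):dx=-2,dy=-5->C
Step 2: C = 20, D = 8, total pairs = 28.
Step 3: tau = (C - D)/(n(n-1)/2) = (20 - 8)/28 = 0.428571.
Step 4: Exact two-sided p-value (enumerate n! = 40320 permutations of y under H0): p = 0.178869.
Step 5: alpha = 0.1. fail to reject H0.

tau_b = 0.4286 (C=20, D=8), p = 0.178869, fail to reject H0.


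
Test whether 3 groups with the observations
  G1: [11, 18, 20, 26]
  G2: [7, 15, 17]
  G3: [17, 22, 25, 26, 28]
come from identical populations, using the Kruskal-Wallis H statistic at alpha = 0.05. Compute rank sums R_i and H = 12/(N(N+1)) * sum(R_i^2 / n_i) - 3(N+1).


Step 1: Combine all N = 12 observations and assign midranks.
sorted (value, group, rank): (7,G2,1), (11,G1,2), (15,G2,3), (17,G2,4.5), (17,G3,4.5), (18,G1,6), (20,G1,7), (22,G3,8), (25,G3,9), (26,G1,10.5), (26,G3,10.5), (28,G3,12)
Step 2: Sum ranks within each group.
R_1 = 25.5 (n_1 = 4)
R_2 = 8.5 (n_2 = 3)
R_3 = 44 (n_3 = 5)
Step 3: H = 12/(N(N+1)) * sum(R_i^2/n_i) - 3(N+1)
     = 12/(12*13) * (25.5^2/4 + 8.5^2/3 + 44^2/5) - 3*13
     = 0.076923 * 573.846 - 39
     = 5.141987.
Step 4: Ties present; correction factor C = 1 - 12/(12^3 - 12) = 0.993007. Corrected H = 5.141987 / 0.993007 = 5.178198.
Step 5: Under H0, H ~ chi^2(2); p-value = 0.075088.
Step 6: alpha = 0.05. fail to reject H0.

H = 5.1782, df = 2, p = 0.075088, fail to reject H0.


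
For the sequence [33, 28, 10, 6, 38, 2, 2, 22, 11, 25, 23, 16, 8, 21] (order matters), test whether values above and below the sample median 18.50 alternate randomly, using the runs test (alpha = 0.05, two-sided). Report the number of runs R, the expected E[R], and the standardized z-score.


Step 1: Compute median = 18.50; label A = above, B = below.
Labels in order: AABBABBABAABBA  (n_A = 7, n_B = 7)
Step 2: Count runs R = 9.
Step 3: Under H0 (random ordering), E[R] = 2*n_A*n_B/(n_A+n_B) + 1 = 2*7*7/14 + 1 = 8.0000.
        Var[R] = 2*n_A*n_B*(2*n_A*n_B - n_A - n_B) / ((n_A+n_B)^2 * (n_A+n_B-1)) = 8232/2548 = 3.2308.
        SD[R] = 1.7974.
Step 4: Continuity-corrected z = (R - 0.5 - E[R]) / SD[R] = (9 - 0.5 - 8.0000) / 1.7974 = 0.2782.
Step 5: Two-sided p-value via normal approximation = 2*(1 - Phi(|z|)) = 0.780879.
Step 6: alpha = 0.05. fail to reject H0.

R = 9, z = 0.2782, p = 0.780879, fail to reject H0.


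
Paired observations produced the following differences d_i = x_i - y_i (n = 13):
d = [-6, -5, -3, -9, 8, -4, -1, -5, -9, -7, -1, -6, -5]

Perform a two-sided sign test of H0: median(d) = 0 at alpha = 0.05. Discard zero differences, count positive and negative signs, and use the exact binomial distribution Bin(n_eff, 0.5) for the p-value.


Step 1: Discard zero differences. Original n = 13; n_eff = number of nonzero differences = 13.
Nonzero differences (with sign): -6, -5, -3, -9, +8, -4, -1, -5, -9, -7, -1, -6, -5
Step 2: Count signs: positive = 1, negative = 12.
Step 3: Under H0: P(positive) = 0.5, so the number of positives S ~ Bin(13, 0.5).
Step 4: Two-sided exact p-value = sum of Bin(13,0.5) probabilities at or below the observed probability = 0.003418.
Step 5: alpha = 0.05. reject H0.

n_eff = 13, pos = 1, neg = 12, p = 0.003418, reject H0.


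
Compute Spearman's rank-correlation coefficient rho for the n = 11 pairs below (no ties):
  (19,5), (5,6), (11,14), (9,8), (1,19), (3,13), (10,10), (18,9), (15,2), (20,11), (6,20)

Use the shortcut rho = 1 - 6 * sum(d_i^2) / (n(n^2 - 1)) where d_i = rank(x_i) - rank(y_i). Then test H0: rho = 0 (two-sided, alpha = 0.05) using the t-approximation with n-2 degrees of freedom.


Step 1: Rank x and y separately (midranks; no ties here).
rank(x): 19->10, 5->3, 11->7, 9->5, 1->1, 3->2, 10->6, 18->9, 15->8, 20->11, 6->4
rank(y): 5->2, 6->3, 14->9, 8->4, 19->10, 13->8, 10->6, 9->5, 2->1, 11->7, 20->11
Step 2: d_i = R_x(i) - R_y(i); compute d_i^2.
  (10-2)^2=64, (3-3)^2=0, (7-9)^2=4, (5-4)^2=1, (1-10)^2=81, (2-8)^2=36, (6-6)^2=0, (9-5)^2=16, (8-1)^2=49, (11-7)^2=16, (4-11)^2=49
sum(d^2) = 316.
Step 3: rho = 1 - 6*316 / (11*(11^2 - 1)) = 1 - 1896/1320 = -0.436364.
Step 4: Under H0, t = rho * sqrt((n-2)/(1-rho^2)) = -1.4549 ~ t(9).
Step 5: Two-sided p-value from the t-distribution with 9 df = 0.179665.
Step 6: alpha = 0.05. fail to reject H0.

rho = -0.4364, p = 0.179665, fail to reject H0 at alpha = 0.05.


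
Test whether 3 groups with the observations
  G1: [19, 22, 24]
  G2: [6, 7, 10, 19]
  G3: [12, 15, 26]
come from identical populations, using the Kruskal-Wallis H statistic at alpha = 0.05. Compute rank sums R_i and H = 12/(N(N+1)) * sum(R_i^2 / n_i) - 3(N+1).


Step 1: Combine all N = 10 observations and assign midranks.
sorted (value, group, rank): (6,G2,1), (7,G2,2), (10,G2,3), (12,G3,4), (15,G3,5), (19,G1,6.5), (19,G2,6.5), (22,G1,8), (24,G1,9), (26,G3,10)
Step 2: Sum ranks within each group.
R_1 = 23.5 (n_1 = 3)
R_2 = 12.5 (n_2 = 4)
R_3 = 19 (n_3 = 3)
Step 3: H = 12/(N(N+1)) * sum(R_i^2/n_i) - 3(N+1)
     = 12/(10*11) * (23.5^2/3 + 12.5^2/4 + 19^2/3) - 3*11
     = 0.109091 * 343.479 - 33
     = 4.470455.
Step 4: Ties present; correction factor C = 1 - 6/(10^3 - 10) = 0.993939. Corrected H = 4.470455 / 0.993939 = 4.497713.
Step 5: Under H0, H ~ chi^2(2); p-value = 0.105520.
Step 6: alpha = 0.05. fail to reject H0.

H = 4.4977, df = 2, p = 0.105520, fail to reject H0.


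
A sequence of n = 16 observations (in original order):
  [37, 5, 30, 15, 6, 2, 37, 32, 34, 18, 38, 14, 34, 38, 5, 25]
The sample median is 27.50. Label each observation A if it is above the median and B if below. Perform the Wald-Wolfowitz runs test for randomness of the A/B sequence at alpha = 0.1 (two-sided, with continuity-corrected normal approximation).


Step 1: Compute median = 27.50; label A = above, B = below.
Labels in order: ABABBBAAABABAABB  (n_A = 8, n_B = 8)
Step 2: Count runs R = 10.
Step 3: Under H0 (random ordering), E[R] = 2*n_A*n_B/(n_A+n_B) + 1 = 2*8*8/16 + 1 = 9.0000.
        Var[R] = 2*n_A*n_B*(2*n_A*n_B - n_A - n_B) / ((n_A+n_B)^2 * (n_A+n_B-1)) = 14336/3840 = 3.7333.
        SD[R] = 1.9322.
Step 4: Continuity-corrected z = (R - 0.5 - E[R]) / SD[R] = (10 - 0.5 - 9.0000) / 1.9322 = 0.2588.
Step 5: Two-sided p-value via normal approximation = 2*(1 - Phi(|z|)) = 0.795809.
Step 6: alpha = 0.1. fail to reject H0.

R = 10, z = 0.2588, p = 0.795809, fail to reject H0.


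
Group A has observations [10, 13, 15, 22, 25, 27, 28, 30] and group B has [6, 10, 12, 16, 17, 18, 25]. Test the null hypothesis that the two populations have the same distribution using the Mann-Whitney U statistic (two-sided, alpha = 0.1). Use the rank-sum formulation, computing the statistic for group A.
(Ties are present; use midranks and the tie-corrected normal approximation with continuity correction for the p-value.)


Step 1: Combine and sort all 15 observations; assign midranks.
sorted (value, group): (6,Y), (10,X), (10,Y), (12,Y), (13,X), (15,X), (16,Y), (17,Y), (18,Y), (22,X), (25,X), (25,Y), (27,X), (28,X), (30,X)
ranks: 6->1, 10->2.5, 10->2.5, 12->4, 13->5, 15->6, 16->7, 17->8, 18->9, 22->10, 25->11.5, 25->11.5, 27->13, 28->14, 30->15
Step 2: Rank sum for X: R1 = 2.5 + 5 + 6 + 10 + 11.5 + 13 + 14 + 15 = 77.
Step 3: U_X = R1 - n1(n1+1)/2 = 77 - 8*9/2 = 77 - 36 = 41.
       U_Y = n1*n2 - U_X = 56 - 41 = 15.
Step 4: Ties are present, so use the tie-corrected normal approximation (with continuity correction) for the p-value.
Step 5: p-value = 0.147286; compare to alpha = 0.1. fail to reject H0.

U_X = 41, p = 0.147286, fail to reject H0 at alpha = 0.1.


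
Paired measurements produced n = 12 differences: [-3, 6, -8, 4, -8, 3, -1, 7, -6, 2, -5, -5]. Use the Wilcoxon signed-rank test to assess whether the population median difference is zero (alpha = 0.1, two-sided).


Step 1: Drop any zero differences (none here) and take |d_i|.
|d| = [3, 6, 8, 4, 8, 3, 1, 7, 6, 2, 5, 5]
Step 2: Midrank |d_i| (ties get averaged ranks).
ranks: |3|->3.5, |6|->8.5, |8|->11.5, |4|->5, |8|->11.5, |3|->3.5, |1|->1, |7|->10, |6|->8.5, |2|->2, |5|->6.5, |5|->6.5
Step 3: Attach original signs; sum ranks with positive sign and with negative sign.
W+ = 8.5 + 5 + 3.5 + 10 + 2 = 29
W- = 3.5 + 11.5 + 11.5 + 1 + 8.5 + 6.5 + 6.5 = 49
(Check: W+ + W- = 78 should equal n(n+1)/2 = 78.)
Step 4: Test statistic W = min(W+, W-) = 29.
Step 5: Ties in |d|, so use the tie-corrected normal approximation.
        E[W] = n(n+1)/4 = 12*13/4 = 39.
        Tie groups: |d|=3 (t=2), |d|=5 (t=2), |d|=6 (t=2), |d|=8 (t=2); sum(t^3 - t) = 24.
        Var[W] = n(n+1)(2n+1)/24 - sum(t^3-t)/48 = 3900/24 - 24/48 = 162.
        z = (W - E[W]) / sqrt(Var[W]) = (29 - 39) / 12.7279 = -0.7857.
        Two-sided p = 2*Phi(z) = 0.432058.
Step 6: alpha = 0.1. fail to reject H0.

W+ = 29, W- = 49, W = min = 29, p = 0.432058, fail to reject H0.


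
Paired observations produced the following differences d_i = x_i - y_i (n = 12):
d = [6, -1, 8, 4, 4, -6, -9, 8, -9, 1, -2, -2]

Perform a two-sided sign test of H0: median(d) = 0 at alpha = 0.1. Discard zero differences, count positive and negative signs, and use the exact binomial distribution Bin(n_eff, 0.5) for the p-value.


Step 1: Discard zero differences. Original n = 12; n_eff = number of nonzero differences = 12.
Nonzero differences (with sign): +6, -1, +8, +4, +4, -6, -9, +8, -9, +1, -2, -2
Step 2: Count signs: positive = 6, negative = 6.
Step 3: Under H0: P(positive) = 0.5, so the number of positives S ~ Bin(12, 0.5).
Step 4: Two-sided exact p-value = sum of Bin(12,0.5) probabilities at or below the observed probability = 1.000000.
Step 5: alpha = 0.1. fail to reject H0.

n_eff = 12, pos = 6, neg = 6, p = 1.000000, fail to reject H0.


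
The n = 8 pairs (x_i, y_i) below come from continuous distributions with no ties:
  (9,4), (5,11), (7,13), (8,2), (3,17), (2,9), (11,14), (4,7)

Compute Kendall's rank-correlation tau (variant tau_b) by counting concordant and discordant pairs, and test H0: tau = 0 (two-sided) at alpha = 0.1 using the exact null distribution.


Step 1: Enumerate the 28 unordered pairs (i,j) with i<j and classify each by sign(x_j-x_i) * sign(y_j-y_i).
  (1,2):dx=-4,dy=+7->D; (1,3):dx=-2,dy=+9->D; (1,4):dx=-1,dy=-2->C; (1,5):dx=-6,dy=+13->D
  (1,6):dx=-7,dy=+5->D; (1,7):dx=+2,dy=+10->C; (1,8):dx=-5,dy=+3->D; (2,3):dx=+2,dy=+2->C
  (2,4):dx=+3,dy=-9->D; (2,5):dx=-2,dy=+6->D; (2,6):dx=-3,dy=-2->C; (2,7):dx=+6,dy=+3->C
  (2,8):dx=-1,dy=-4->C; (3,4):dx=+1,dy=-11->D; (3,5):dx=-4,dy=+4->D; (3,6):dx=-5,dy=-4->C
  (3,7):dx=+4,dy=+1->C; (3,8):dx=-3,dy=-6->C; (4,5):dx=-5,dy=+15->D; (4,6):dx=-6,dy=+7->D
  (4,7):dx=+3,dy=+12->C; (4,8):dx=-4,dy=+5->D; (5,6):dx=-1,dy=-8->C; (5,7):dx=+8,dy=-3->D
  (5,8):dx=+1,dy=-10->D; (6,7):dx=+9,dy=+5->C; (6,8):dx=+2,dy=-2->D; (7,8):dx=-7,dy=-7->C
Step 2: C = 13, D = 15, total pairs = 28.
Step 3: tau = (C - D)/(n(n-1)/2) = (13 - 15)/28 = -0.071429.
Step 4: Exact two-sided p-value (enumerate n! = 40320 permutations of y under H0): p = 0.904861.
Step 5: alpha = 0.1. fail to reject H0.

tau_b = -0.0714 (C=13, D=15), p = 0.904861, fail to reject H0.


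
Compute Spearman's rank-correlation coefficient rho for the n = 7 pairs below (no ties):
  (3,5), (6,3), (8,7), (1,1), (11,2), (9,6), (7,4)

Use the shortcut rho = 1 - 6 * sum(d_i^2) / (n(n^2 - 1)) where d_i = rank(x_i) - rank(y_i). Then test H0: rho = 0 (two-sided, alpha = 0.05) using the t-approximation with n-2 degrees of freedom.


Step 1: Rank x and y separately (midranks; no ties here).
rank(x): 3->2, 6->3, 8->5, 1->1, 11->7, 9->6, 7->4
rank(y): 5->5, 3->3, 7->7, 1->1, 2->2, 6->6, 4->4
Step 2: d_i = R_x(i) - R_y(i); compute d_i^2.
  (2-5)^2=9, (3-3)^2=0, (5-7)^2=4, (1-1)^2=0, (7-2)^2=25, (6-6)^2=0, (4-4)^2=0
sum(d^2) = 38.
Step 3: rho = 1 - 6*38 / (7*(7^2 - 1)) = 1 - 228/336 = 0.321429.
Step 4: Under H0, t = rho * sqrt((n-2)/(1-rho^2)) = 0.7590 ~ t(5).
Step 5: Two-sided p-value from the t-distribution with 5 df = 0.482072.
Step 6: alpha = 0.05. fail to reject H0.

rho = 0.3214, p = 0.482072, fail to reject H0 at alpha = 0.05.


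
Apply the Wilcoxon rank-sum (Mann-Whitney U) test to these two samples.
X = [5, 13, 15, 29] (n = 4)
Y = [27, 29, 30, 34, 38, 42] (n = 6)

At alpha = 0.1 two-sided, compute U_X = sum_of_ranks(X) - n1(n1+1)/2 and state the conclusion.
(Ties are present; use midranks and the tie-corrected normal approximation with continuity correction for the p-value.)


Step 1: Combine and sort all 10 observations; assign midranks.
sorted (value, group): (5,X), (13,X), (15,X), (27,Y), (29,X), (29,Y), (30,Y), (34,Y), (38,Y), (42,Y)
ranks: 5->1, 13->2, 15->3, 27->4, 29->5.5, 29->5.5, 30->7, 34->8, 38->9, 42->10
Step 2: Rank sum for X: R1 = 1 + 2 + 3 + 5.5 = 11.5.
Step 3: U_X = R1 - n1(n1+1)/2 = 11.5 - 4*5/2 = 11.5 - 10 = 1.5.
       U_Y = n1*n2 - U_X = 24 - 1.5 = 22.5.
Step 4: Ties are present, so use the tie-corrected normal approximation (with continuity correction) for the p-value.
Step 5: p-value = 0.032476; compare to alpha = 0.1. reject H0.

U_X = 1.5, p = 0.032476, reject H0 at alpha = 0.1.


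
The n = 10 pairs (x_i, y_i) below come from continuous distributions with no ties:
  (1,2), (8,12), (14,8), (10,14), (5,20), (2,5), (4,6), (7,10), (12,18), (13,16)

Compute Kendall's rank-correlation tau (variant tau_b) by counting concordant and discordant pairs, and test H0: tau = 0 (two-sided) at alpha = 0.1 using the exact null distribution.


Step 1: Enumerate the 45 unordered pairs (i,j) with i<j and classify each by sign(x_j-x_i) * sign(y_j-y_i).
  (1,2):dx=+7,dy=+10->C; (1,3):dx=+13,dy=+6->C; (1,4):dx=+9,dy=+12->C; (1,5):dx=+4,dy=+18->C
  (1,6):dx=+1,dy=+3->C; (1,7):dx=+3,dy=+4->C; (1,8):dx=+6,dy=+8->C; (1,9):dx=+11,dy=+16->C
  (1,10):dx=+12,dy=+14->C; (2,3):dx=+6,dy=-4->D; (2,4):dx=+2,dy=+2->C; (2,5):dx=-3,dy=+8->D
  (2,6):dx=-6,dy=-7->C; (2,7):dx=-4,dy=-6->C; (2,8):dx=-1,dy=-2->C; (2,9):dx=+4,dy=+6->C
  (2,10):dx=+5,dy=+4->C; (3,4):dx=-4,dy=+6->D; (3,5):dx=-9,dy=+12->D; (3,6):dx=-12,dy=-3->C
  (3,7):dx=-10,dy=-2->C; (3,8):dx=-7,dy=+2->D; (3,9):dx=-2,dy=+10->D; (3,10):dx=-1,dy=+8->D
  (4,5):dx=-5,dy=+6->D; (4,6):dx=-8,dy=-9->C; (4,7):dx=-6,dy=-8->C; (4,8):dx=-3,dy=-4->C
  (4,9):dx=+2,dy=+4->C; (4,10):dx=+3,dy=+2->C; (5,6):dx=-3,dy=-15->C; (5,7):dx=-1,dy=-14->C
  (5,8):dx=+2,dy=-10->D; (5,9):dx=+7,dy=-2->D; (5,10):dx=+8,dy=-4->D; (6,7):dx=+2,dy=+1->C
  (6,8):dx=+5,dy=+5->C; (6,9):dx=+10,dy=+13->C; (6,10):dx=+11,dy=+11->C; (7,8):dx=+3,dy=+4->C
  (7,9):dx=+8,dy=+12->C; (7,10):dx=+9,dy=+10->C; (8,9):dx=+5,dy=+8->C; (8,10):dx=+6,dy=+6->C
  (9,10):dx=+1,dy=-2->D
Step 2: C = 33, D = 12, total pairs = 45.
Step 3: tau = (C - D)/(n(n-1)/2) = (33 - 12)/45 = 0.466667.
Step 4: Exact two-sided p-value (enumerate n! = 3628800 permutations of y under H0): p = 0.072550.
Step 5: alpha = 0.1. reject H0.

tau_b = 0.4667 (C=33, D=12), p = 0.072550, reject H0.


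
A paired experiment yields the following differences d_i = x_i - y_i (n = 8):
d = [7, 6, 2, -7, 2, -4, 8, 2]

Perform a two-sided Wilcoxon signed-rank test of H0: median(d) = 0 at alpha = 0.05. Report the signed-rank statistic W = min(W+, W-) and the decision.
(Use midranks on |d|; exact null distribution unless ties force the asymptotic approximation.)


Step 1: Drop any zero differences (none here) and take |d_i|.
|d| = [7, 6, 2, 7, 2, 4, 8, 2]
Step 2: Midrank |d_i| (ties get averaged ranks).
ranks: |7|->6.5, |6|->5, |2|->2, |7|->6.5, |2|->2, |4|->4, |8|->8, |2|->2
Step 3: Attach original signs; sum ranks with positive sign and with negative sign.
W+ = 6.5 + 5 + 2 + 2 + 8 + 2 = 25.5
W- = 6.5 + 4 = 10.5
(Check: W+ + W- = 36 should equal n(n+1)/2 = 36.)
Step 4: Test statistic W = min(W+, W-) = 10.5.
Step 5: Ties in |d|, so use the tie-corrected normal approximation.
        E[W] = n(n+1)/4 = 8*9/4 = 18.
        Tie groups: |d|=2 (t=3), |d|=7 (t=2); sum(t^3 - t) = 30.
        Var[W] = n(n+1)(2n+1)/24 - sum(t^3-t)/48 = 1224/24 - 30/48 = 50.375.
        z = (W - E[W]) / sqrt(Var[W]) = (10.5 - 18) / 7.0975 = -1.0567.
        Two-sided p = 2*Phi(z) = 0.290646.
Step 6: alpha = 0.05. fail to reject H0.

W+ = 25.5, W- = 10.5, W = min = 10.5, p = 0.290646, fail to reject H0.


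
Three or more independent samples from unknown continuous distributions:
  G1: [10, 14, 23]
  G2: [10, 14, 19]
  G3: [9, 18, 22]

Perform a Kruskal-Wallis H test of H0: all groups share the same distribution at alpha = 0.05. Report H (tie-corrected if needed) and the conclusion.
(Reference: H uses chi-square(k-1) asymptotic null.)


Step 1: Combine all N = 9 observations and assign midranks.
sorted (value, group, rank): (9,G3,1), (10,G1,2.5), (10,G2,2.5), (14,G1,4.5), (14,G2,4.5), (18,G3,6), (19,G2,7), (22,G3,8), (23,G1,9)
Step 2: Sum ranks within each group.
R_1 = 16 (n_1 = 3)
R_2 = 14 (n_2 = 3)
R_3 = 15 (n_3 = 3)
Step 3: H = 12/(N(N+1)) * sum(R_i^2/n_i) - 3(N+1)
     = 12/(9*10) * (16^2/3 + 14^2/3 + 15^2/3) - 3*10
     = 0.133333 * 225.667 - 30
     = 0.088889.
Step 4: Ties present; correction factor C = 1 - 12/(9^3 - 9) = 0.983333. Corrected H = 0.088889 / 0.983333 = 0.090395.
Step 5: Under H0, H ~ chi^2(2); p-value = 0.955808.
Step 6: alpha = 0.05. fail to reject H0.

H = 0.0904, df = 2, p = 0.955808, fail to reject H0.


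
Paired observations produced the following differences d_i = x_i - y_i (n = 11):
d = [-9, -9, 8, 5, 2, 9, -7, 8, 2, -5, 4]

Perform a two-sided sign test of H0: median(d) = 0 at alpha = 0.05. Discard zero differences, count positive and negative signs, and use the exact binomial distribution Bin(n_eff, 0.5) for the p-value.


Step 1: Discard zero differences. Original n = 11; n_eff = number of nonzero differences = 11.
Nonzero differences (with sign): -9, -9, +8, +5, +2, +9, -7, +8, +2, -5, +4
Step 2: Count signs: positive = 7, negative = 4.
Step 3: Under H0: P(positive) = 0.5, so the number of positives S ~ Bin(11, 0.5).
Step 4: Two-sided exact p-value = sum of Bin(11,0.5) probabilities at or below the observed probability = 0.548828.
Step 5: alpha = 0.05. fail to reject H0.

n_eff = 11, pos = 7, neg = 4, p = 0.548828, fail to reject H0.


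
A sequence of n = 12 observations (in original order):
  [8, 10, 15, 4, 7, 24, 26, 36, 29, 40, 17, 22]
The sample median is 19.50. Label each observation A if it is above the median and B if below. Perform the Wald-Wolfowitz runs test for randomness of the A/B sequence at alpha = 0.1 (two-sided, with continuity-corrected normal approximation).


Step 1: Compute median = 19.50; label A = above, B = below.
Labels in order: BBBBBAAAAABA  (n_A = 6, n_B = 6)
Step 2: Count runs R = 4.
Step 3: Under H0 (random ordering), E[R] = 2*n_A*n_B/(n_A+n_B) + 1 = 2*6*6/12 + 1 = 7.0000.
        Var[R] = 2*n_A*n_B*(2*n_A*n_B - n_A - n_B) / ((n_A+n_B)^2 * (n_A+n_B-1)) = 4320/1584 = 2.7273.
        SD[R] = 1.6514.
Step 4: Continuity-corrected z = (R + 0.5 - E[R]) / SD[R] = (4 + 0.5 - 7.0000) / 1.6514 = -1.5138.
Step 5: Two-sided p-value via normal approximation = 2*(1 - Phi(|z|)) = 0.130070.
Step 6: alpha = 0.1. fail to reject H0.

R = 4, z = -1.5138, p = 0.130070, fail to reject H0.


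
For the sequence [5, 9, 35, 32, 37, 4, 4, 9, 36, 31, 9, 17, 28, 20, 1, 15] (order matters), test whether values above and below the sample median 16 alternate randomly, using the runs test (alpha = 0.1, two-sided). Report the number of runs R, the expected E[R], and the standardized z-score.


Step 1: Compute median = 16; label A = above, B = below.
Labels in order: BBAAABBBAABAAABB  (n_A = 8, n_B = 8)
Step 2: Count runs R = 7.
Step 3: Under H0 (random ordering), E[R] = 2*n_A*n_B/(n_A+n_B) + 1 = 2*8*8/16 + 1 = 9.0000.
        Var[R] = 2*n_A*n_B*(2*n_A*n_B - n_A - n_B) / ((n_A+n_B)^2 * (n_A+n_B-1)) = 14336/3840 = 3.7333.
        SD[R] = 1.9322.
Step 4: Continuity-corrected z = (R + 0.5 - E[R]) / SD[R] = (7 + 0.5 - 9.0000) / 1.9322 = -0.7763.
Step 5: Two-sided p-value via normal approximation = 2*(1 - Phi(|z|)) = 0.437558.
Step 6: alpha = 0.1. fail to reject H0.

R = 7, z = -0.7763, p = 0.437558, fail to reject H0.


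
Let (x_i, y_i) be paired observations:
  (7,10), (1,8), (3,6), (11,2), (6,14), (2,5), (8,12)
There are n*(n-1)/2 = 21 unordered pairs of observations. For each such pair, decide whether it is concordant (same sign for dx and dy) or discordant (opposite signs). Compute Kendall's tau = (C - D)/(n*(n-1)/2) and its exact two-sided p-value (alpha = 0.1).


Step 1: Enumerate the 21 unordered pairs (i,j) with i<j and classify each by sign(x_j-x_i) * sign(y_j-y_i).
  (1,2):dx=-6,dy=-2->C; (1,3):dx=-4,dy=-4->C; (1,4):dx=+4,dy=-8->D; (1,5):dx=-1,dy=+4->D
  (1,6):dx=-5,dy=-5->C; (1,7):dx=+1,dy=+2->C; (2,3):dx=+2,dy=-2->D; (2,4):dx=+10,dy=-6->D
  (2,5):dx=+5,dy=+6->C; (2,6):dx=+1,dy=-3->D; (2,7):dx=+7,dy=+4->C; (3,4):dx=+8,dy=-4->D
  (3,5):dx=+3,dy=+8->C; (3,6):dx=-1,dy=-1->C; (3,7):dx=+5,dy=+6->C; (4,5):dx=-5,dy=+12->D
  (4,6):dx=-9,dy=+3->D; (4,7):dx=-3,dy=+10->D; (5,6):dx=-4,dy=-9->C; (5,7):dx=+2,dy=-2->D
  (6,7):dx=+6,dy=+7->C
Step 2: C = 11, D = 10, total pairs = 21.
Step 3: tau = (C - D)/(n(n-1)/2) = (11 - 10)/21 = 0.047619.
Step 4: Exact two-sided p-value (enumerate n! = 5040 permutations of y under H0): p = 1.000000.
Step 5: alpha = 0.1. fail to reject H0.

tau_b = 0.0476 (C=11, D=10), p = 1.000000, fail to reject H0.


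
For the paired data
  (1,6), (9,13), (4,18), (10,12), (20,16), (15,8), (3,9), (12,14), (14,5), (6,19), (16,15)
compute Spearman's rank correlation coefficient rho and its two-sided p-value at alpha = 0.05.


Step 1: Rank x and y separately (midranks; no ties here).
rank(x): 1->1, 9->5, 4->3, 10->6, 20->11, 15->9, 3->2, 12->7, 14->8, 6->4, 16->10
rank(y): 6->2, 13->6, 18->10, 12->5, 16->9, 8->3, 9->4, 14->7, 5->1, 19->11, 15->8
Step 2: d_i = R_x(i) - R_y(i); compute d_i^2.
  (1-2)^2=1, (5-6)^2=1, (3-10)^2=49, (6-5)^2=1, (11-9)^2=4, (9-3)^2=36, (2-4)^2=4, (7-7)^2=0, (8-1)^2=49, (4-11)^2=49, (10-8)^2=4
sum(d^2) = 198.
Step 3: rho = 1 - 6*198 / (11*(11^2 - 1)) = 1 - 1188/1320 = 0.100000.
Step 4: Under H0, t = rho * sqrt((n-2)/(1-rho^2)) = 0.3015 ~ t(9).
Step 5: Two-sided p-value from the t-distribution with 9 df = 0.769875.
Step 6: alpha = 0.05. fail to reject H0.

rho = 0.1000, p = 0.769875, fail to reject H0 at alpha = 0.05.


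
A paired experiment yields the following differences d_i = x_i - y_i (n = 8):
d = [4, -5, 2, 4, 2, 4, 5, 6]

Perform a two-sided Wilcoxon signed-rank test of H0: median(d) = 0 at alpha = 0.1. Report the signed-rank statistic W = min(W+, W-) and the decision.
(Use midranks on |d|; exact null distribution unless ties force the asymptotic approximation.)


Step 1: Drop any zero differences (none here) and take |d_i|.
|d| = [4, 5, 2, 4, 2, 4, 5, 6]
Step 2: Midrank |d_i| (ties get averaged ranks).
ranks: |4|->4, |5|->6.5, |2|->1.5, |4|->4, |2|->1.5, |4|->4, |5|->6.5, |6|->8
Step 3: Attach original signs; sum ranks with positive sign and with negative sign.
W+ = 4 + 1.5 + 4 + 1.5 + 4 + 6.5 + 8 = 29.5
W- = 6.5 = 6.5
(Check: W+ + W- = 36 should equal n(n+1)/2 = 36.)
Step 4: Test statistic W = min(W+, W-) = 6.5.
Step 5: Ties in |d|, so use the tie-corrected normal approximation.
        E[W] = n(n+1)/4 = 8*9/4 = 18.
        Tie groups: |d|=2 (t=2), |d|=4 (t=3), |d|=5 (t=2); sum(t^3 - t) = 36.
        Var[W] = n(n+1)(2n+1)/24 - sum(t^3-t)/48 = 1224/24 - 36/48 = 50.25.
        z = (W - E[W]) / sqrt(Var[W]) = (6.5 - 18) / 7.0887 = -1.6223.
        Two-sided p = 2*Phi(z) = 0.104740.
Step 6: alpha = 0.1. fail to reject H0.

W+ = 29.5, W- = 6.5, W = min = 6.5, p = 0.104740, fail to reject H0.


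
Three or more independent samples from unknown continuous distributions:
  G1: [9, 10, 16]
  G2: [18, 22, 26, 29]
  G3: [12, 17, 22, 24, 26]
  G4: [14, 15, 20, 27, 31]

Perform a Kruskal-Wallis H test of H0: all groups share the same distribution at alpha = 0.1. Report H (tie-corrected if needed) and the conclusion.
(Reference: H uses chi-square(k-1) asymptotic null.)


Step 1: Combine all N = 17 observations and assign midranks.
sorted (value, group, rank): (9,G1,1), (10,G1,2), (12,G3,3), (14,G4,4), (15,G4,5), (16,G1,6), (17,G3,7), (18,G2,8), (20,G4,9), (22,G2,10.5), (22,G3,10.5), (24,G3,12), (26,G2,13.5), (26,G3,13.5), (27,G4,15), (29,G2,16), (31,G4,17)
Step 2: Sum ranks within each group.
R_1 = 9 (n_1 = 3)
R_2 = 48 (n_2 = 4)
R_3 = 46 (n_3 = 5)
R_4 = 50 (n_4 = 5)
Step 3: H = 12/(N(N+1)) * sum(R_i^2/n_i) - 3(N+1)
     = 12/(17*18) * (9^2/3 + 48^2/4 + 46^2/5 + 50^2/5) - 3*18
     = 0.039216 * 1526.2 - 54
     = 5.850980.
Step 4: Ties present; correction factor C = 1 - 12/(17^3 - 17) = 0.997549. Corrected H = 5.850980 / 0.997549 = 5.865356.
Step 5: Under H0, H ~ chi^2(3); p-value = 0.118348.
Step 6: alpha = 0.1. fail to reject H0.

H = 5.8654, df = 3, p = 0.118348, fail to reject H0.


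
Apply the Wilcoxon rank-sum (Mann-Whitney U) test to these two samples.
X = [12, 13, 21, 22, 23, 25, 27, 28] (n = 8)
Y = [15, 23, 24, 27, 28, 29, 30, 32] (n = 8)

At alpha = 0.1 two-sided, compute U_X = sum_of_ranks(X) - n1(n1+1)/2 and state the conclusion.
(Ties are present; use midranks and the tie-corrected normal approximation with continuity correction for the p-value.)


Step 1: Combine and sort all 16 observations; assign midranks.
sorted (value, group): (12,X), (13,X), (15,Y), (21,X), (22,X), (23,X), (23,Y), (24,Y), (25,X), (27,X), (27,Y), (28,X), (28,Y), (29,Y), (30,Y), (32,Y)
ranks: 12->1, 13->2, 15->3, 21->4, 22->5, 23->6.5, 23->6.5, 24->8, 25->9, 27->10.5, 27->10.5, 28->12.5, 28->12.5, 29->14, 30->15, 32->16
Step 2: Rank sum for X: R1 = 1 + 2 + 4 + 5 + 6.5 + 9 + 10.5 + 12.5 = 50.5.
Step 3: U_X = R1 - n1(n1+1)/2 = 50.5 - 8*9/2 = 50.5 - 36 = 14.5.
       U_Y = n1*n2 - U_X = 64 - 14.5 = 49.5.
Step 4: Ties are present, so use the tie-corrected normal approximation (with continuity correction) for the p-value.
Step 5: p-value = 0.073565; compare to alpha = 0.1. reject H0.

U_X = 14.5, p = 0.073565, reject H0 at alpha = 0.1.


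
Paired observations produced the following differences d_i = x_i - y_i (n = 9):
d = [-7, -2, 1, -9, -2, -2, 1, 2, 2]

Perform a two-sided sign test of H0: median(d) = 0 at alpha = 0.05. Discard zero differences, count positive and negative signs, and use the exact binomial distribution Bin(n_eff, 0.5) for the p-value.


Step 1: Discard zero differences. Original n = 9; n_eff = number of nonzero differences = 9.
Nonzero differences (with sign): -7, -2, +1, -9, -2, -2, +1, +2, +2
Step 2: Count signs: positive = 4, negative = 5.
Step 3: Under H0: P(positive) = 0.5, so the number of positives S ~ Bin(9, 0.5).
Step 4: Two-sided exact p-value = sum of Bin(9,0.5) probabilities at or below the observed probability = 1.000000.
Step 5: alpha = 0.05. fail to reject H0.

n_eff = 9, pos = 4, neg = 5, p = 1.000000, fail to reject H0.


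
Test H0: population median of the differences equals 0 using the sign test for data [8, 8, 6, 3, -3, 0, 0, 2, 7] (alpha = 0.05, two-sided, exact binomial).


Step 1: Discard zero differences. Original n = 9; n_eff = number of nonzero differences = 7.
Nonzero differences (with sign): +8, +8, +6, +3, -3, +2, +7
Step 2: Count signs: positive = 6, negative = 1.
Step 3: Under H0: P(positive) = 0.5, so the number of positives S ~ Bin(7, 0.5).
Step 4: Two-sided exact p-value = sum of Bin(7,0.5) probabilities at or below the observed probability = 0.125000.
Step 5: alpha = 0.05. fail to reject H0.

n_eff = 7, pos = 6, neg = 1, p = 0.125000, fail to reject H0.


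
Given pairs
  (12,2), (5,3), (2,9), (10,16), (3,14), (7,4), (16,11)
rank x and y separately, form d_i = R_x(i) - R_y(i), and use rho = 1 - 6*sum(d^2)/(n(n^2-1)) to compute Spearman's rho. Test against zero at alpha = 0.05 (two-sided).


Step 1: Rank x and y separately (midranks; no ties here).
rank(x): 12->6, 5->3, 2->1, 10->5, 3->2, 7->4, 16->7
rank(y): 2->1, 3->2, 9->4, 16->7, 14->6, 4->3, 11->5
Step 2: d_i = R_x(i) - R_y(i); compute d_i^2.
  (6-1)^2=25, (3-2)^2=1, (1-4)^2=9, (5-7)^2=4, (2-6)^2=16, (4-3)^2=1, (7-5)^2=4
sum(d^2) = 60.
Step 3: rho = 1 - 6*60 / (7*(7^2 - 1)) = 1 - 360/336 = -0.071429.
Step 4: Under H0, t = rho * sqrt((n-2)/(1-rho^2)) = -0.1601 ~ t(5).
Step 5: Two-sided p-value from the t-distribution with 5 df = 0.879048.
Step 6: alpha = 0.05. fail to reject H0.

rho = -0.0714, p = 0.879048, fail to reject H0 at alpha = 0.05.


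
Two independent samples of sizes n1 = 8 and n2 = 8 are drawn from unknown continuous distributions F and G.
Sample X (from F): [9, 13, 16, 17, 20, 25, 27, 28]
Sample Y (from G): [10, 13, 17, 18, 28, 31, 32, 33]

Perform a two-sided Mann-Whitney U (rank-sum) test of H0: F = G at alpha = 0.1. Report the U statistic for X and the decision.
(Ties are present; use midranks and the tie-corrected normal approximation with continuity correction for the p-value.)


Step 1: Combine and sort all 16 observations; assign midranks.
sorted (value, group): (9,X), (10,Y), (13,X), (13,Y), (16,X), (17,X), (17,Y), (18,Y), (20,X), (25,X), (27,X), (28,X), (28,Y), (31,Y), (32,Y), (33,Y)
ranks: 9->1, 10->2, 13->3.5, 13->3.5, 16->5, 17->6.5, 17->6.5, 18->8, 20->9, 25->10, 27->11, 28->12.5, 28->12.5, 31->14, 32->15, 33->16
Step 2: Rank sum for X: R1 = 1 + 3.5 + 5 + 6.5 + 9 + 10 + 11 + 12.5 = 58.5.
Step 3: U_X = R1 - n1(n1+1)/2 = 58.5 - 8*9/2 = 58.5 - 36 = 22.5.
       U_Y = n1*n2 - U_X = 64 - 22.5 = 41.5.
Step 4: Ties are present, so use the tie-corrected normal approximation (with continuity correction) for the p-value.
Step 5: p-value = 0.343496; compare to alpha = 0.1. fail to reject H0.

U_X = 22.5, p = 0.343496, fail to reject H0 at alpha = 0.1.


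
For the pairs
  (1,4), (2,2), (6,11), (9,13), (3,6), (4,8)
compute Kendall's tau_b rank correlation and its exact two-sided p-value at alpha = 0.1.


Step 1: Enumerate the 15 unordered pairs (i,j) with i<j and classify each by sign(x_j-x_i) * sign(y_j-y_i).
  (1,2):dx=+1,dy=-2->D; (1,3):dx=+5,dy=+7->C; (1,4):dx=+8,dy=+9->C; (1,5):dx=+2,dy=+2->C
  (1,6):dx=+3,dy=+4->C; (2,3):dx=+4,dy=+9->C; (2,4):dx=+7,dy=+11->C; (2,5):dx=+1,dy=+4->C
  (2,6):dx=+2,dy=+6->C; (3,4):dx=+3,dy=+2->C; (3,5):dx=-3,dy=-5->C; (3,6):dx=-2,dy=-3->C
  (4,5):dx=-6,dy=-7->C; (4,6):dx=-5,dy=-5->C; (5,6):dx=+1,dy=+2->C
Step 2: C = 14, D = 1, total pairs = 15.
Step 3: tau = (C - D)/(n(n-1)/2) = (14 - 1)/15 = 0.866667.
Step 4: Exact two-sided p-value (enumerate n! = 720 permutations of y under H0): p = 0.016667.
Step 5: alpha = 0.1. reject H0.

tau_b = 0.8667 (C=14, D=1), p = 0.016667, reject H0.


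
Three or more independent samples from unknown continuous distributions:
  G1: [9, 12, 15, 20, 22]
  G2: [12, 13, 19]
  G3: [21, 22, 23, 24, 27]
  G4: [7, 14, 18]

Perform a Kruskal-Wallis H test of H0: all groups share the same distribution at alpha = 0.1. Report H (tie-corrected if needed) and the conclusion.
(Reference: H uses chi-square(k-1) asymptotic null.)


Step 1: Combine all N = 16 observations and assign midranks.
sorted (value, group, rank): (7,G4,1), (9,G1,2), (12,G1,3.5), (12,G2,3.5), (13,G2,5), (14,G4,6), (15,G1,7), (18,G4,8), (19,G2,9), (20,G1,10), (21,G3,11), (22,G1,12.5), (22,G3,12.5), (23,G3,14), (24,G3,15), (27,G3,16)
Step 2: Sum ranks within each group.
R_1 = 35 (n_1 = 5)
R_2 = 17.5 (n_2 = 3)
R_3 = 68.5 (n_3 = 5)
R_4 = 15 (n_4 = 3)
Step 3: H = 12/(N(N+1)) * sum(R_i^2/n_i) - 3(N+1)
     = 12/(16*17) * (35^2/5 + 17.5^2/3 + 68.5^2/5 + 15^2/3) - 3*17
     = 0.044118 * 1360.53 - 51
     = 9.023529.
Step 4: Ties present; correction factor C = 1 - 12/(16^3 - 16) = 0.997059. Corrected H = 9.023529 / 0.997059 = 9.050147.
Step 5: Under H0, H ~ chi^2(3); p-value = 0.028632.
Step 6: alpha = 0.1. reject H0.

H = 9.0501, df = 3, p = 0.028632, reject H0.


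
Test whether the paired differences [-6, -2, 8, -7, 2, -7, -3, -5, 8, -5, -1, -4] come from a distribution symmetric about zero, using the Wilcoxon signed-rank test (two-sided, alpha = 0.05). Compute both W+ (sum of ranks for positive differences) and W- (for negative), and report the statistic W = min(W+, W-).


Step 1: Drop any zero differences (none here) and take |d_i|.
|d| = [6, 2, 8, 7, 2, 7, 3, 5, 8, 5, 1, 4]
Step 2: Midrank |d_i| (ties get averaged ranks).
ranks: |6|->8, |2|->2.5, |8|->11.5, |7|->9.5, |2|->2.5, |7|->9.5, |3|->4, |5|->6.5, |8|->11.5, |5|->6.5, |1|->1, |4|->5
Step 3: Attach original signs; sum ranks with positive sign and with negative sign.
W+ = 11.5 + 2.5 + 11.5 = 25.5
W- = 8 + 2.5 + 9.5 + 9.5 + 4 + 6.5 + 6.5 + 1 + 5 = 52.5
(Check: W+ + W- = 78 should equal n(n+1)/2 = 78.)
Step 4: Test statistic W = min(W+, W-) = 25.5.
Step 5: Ties in |d|, so use the tie-corrected normal approximation.
        E[W] = n(n+1)/4 = 12*13/4 = 39.
        Tie groups: |d|=2 (t=2), |d|=5 (t=2), |d|=7 (t=2), |d|=8 (t=2); sum(t^3 - t) = 24.
        Var[W] = n(n+1)(2n+1)/24 - sum(t^3-t)/48 = 3900/24 - 24/48 = 162.
        z = (W - E[W]) / sqrt(Var[W]) = (25.5 - 39) / 12.7279 = -1.0607.
        Two-sided p = 2*Phi(z) = 0.288844.
Step 6: alpha = 0.05. fail to reject H0.

W+ = 25.5, W- = 52.5, W = min = 25.5, p = 0.288844, fail to reject H0.


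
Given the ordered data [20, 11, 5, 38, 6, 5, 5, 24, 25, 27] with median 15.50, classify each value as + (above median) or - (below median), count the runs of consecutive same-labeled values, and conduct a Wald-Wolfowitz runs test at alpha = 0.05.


Step 1: Compute median = 15.50; label A = above, B = below.
Labels in order: ABBABBBAAA  (n_A = 5, n_B = 5)
Step 2: Count runs R = 5.
Step 3: Under H0 (random ordering), E[R] = 2*n_A*n_B/(n_A+n_B) + 1 = 2*5*5/10 + 1 = 6.0000.
        Var[R] = 2*n_A*n_B*(2*n_A*n_B - n_A - n_B) / ((n_A+n_B)^2 * (n_A+n_B-1)) = 2000/900 = 2.2222.
        SD[R] = 1.4907.
Step 4: Continuity-corrected z = (R + 0.5 - E[R]) / SD[R] = (5 + 0.5 - 6.0000) / 1.4907 = -0.3354.
Step 5: Two-sided p-value via normal approximation = 2*(1 - Phi(|z|)) = 0.737316.
Step 6: alpha = 0.05. fail to reject H0.

R = 5, z = -0.3354, p = 0.737316, fail to reject H0.
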